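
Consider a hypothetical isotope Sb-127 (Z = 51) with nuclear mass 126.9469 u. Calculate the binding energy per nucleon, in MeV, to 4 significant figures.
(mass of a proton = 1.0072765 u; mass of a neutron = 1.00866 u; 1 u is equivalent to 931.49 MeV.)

7.939 MeV/nucleon

Z = 51, so N = A − Z = 127 − 51 = 76.
Σm = 51·m_p + 76·m_n = 51.3711015 + 76.65816 = 128.0292615 u
The mass defect is 128.0292615 − 126.9469 = 1.0823615 u.
E_B = 1.0823615 × 931.49 = 1008.21 MeV
Dividing by A = 127 gives 7.939 MeV per nucleon.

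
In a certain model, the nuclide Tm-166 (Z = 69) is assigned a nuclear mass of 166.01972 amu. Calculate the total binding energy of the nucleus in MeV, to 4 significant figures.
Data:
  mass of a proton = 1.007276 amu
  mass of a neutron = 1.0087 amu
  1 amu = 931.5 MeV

Σm = 69·m_p + 97·m_n = 69.502044 + 97.8439 = 167.345944 amu
Mass defect Δm = 167.345944 − 166.01972 = 1.326224 amu
Converting to energy: 1.326224 amu × 931.5 MeV/amu = 1235.38 MeV

1235 MeV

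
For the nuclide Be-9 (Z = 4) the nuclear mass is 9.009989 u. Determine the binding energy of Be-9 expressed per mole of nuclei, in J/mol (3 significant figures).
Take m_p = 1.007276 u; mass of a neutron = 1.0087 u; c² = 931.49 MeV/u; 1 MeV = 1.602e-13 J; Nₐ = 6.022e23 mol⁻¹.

Mass of separated nucleons = 4(1.007276) + 5(1.0087) = 4.029104 + 5.0435 = 9.072604 u
The mass defect is 9.072604 − 9.009989 = 0.062615 u.
Binding energy = Δm·c² = 0.062615 × 931.49 MeV/u = 58.3252 MeV
Per nucleus in joules: 58.3252 MeV × 1.602e-13 J/MeV = 9.3437e-12 J
Per mole: 9.3437e-12 J × 6.022e23 mol⁻¹ = 5.6268e+12 J/mol

5.63e+12 J/mol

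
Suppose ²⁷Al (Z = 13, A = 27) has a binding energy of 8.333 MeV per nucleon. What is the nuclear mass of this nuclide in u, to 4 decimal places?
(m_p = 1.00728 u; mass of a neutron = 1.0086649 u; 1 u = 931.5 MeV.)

26.9744 u

Total binding energy = 27 × 8.333 = 224.991 MeV
Mass defect = 224.991 MeV / (931.5 MeV/u) = 0.241536 u
Constituent mass = 13(1.00728) + 14(1.0086649) = 27.2159486 u
Nuclear mass = 27.2159486 − 0.241536 = 26.9744126 u ≈ 26.9744 u (to 4 decimal places)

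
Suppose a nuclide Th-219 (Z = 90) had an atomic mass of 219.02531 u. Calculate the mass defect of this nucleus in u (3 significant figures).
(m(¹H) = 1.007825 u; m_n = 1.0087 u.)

1.80 u

Mass of separated nucleons = 90(1.007825) + 129(1.0087) = 90.704250 + 130.1223 = 220.826550 u
Δm = 220.826550 − 219.02531 = 1.801240 u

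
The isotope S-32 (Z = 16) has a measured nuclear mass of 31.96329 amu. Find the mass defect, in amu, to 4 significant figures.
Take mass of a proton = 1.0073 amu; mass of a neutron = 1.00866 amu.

The nucleus contains 16 protons and 32 − 16 = 16 neutrons.
Total constituent mass: 16 × 1.0073 + 16 × 1.00866 = 32.25536 amu
Δm = 32.25536 − 31.96329 = 0.29207 amu

0.2921 amu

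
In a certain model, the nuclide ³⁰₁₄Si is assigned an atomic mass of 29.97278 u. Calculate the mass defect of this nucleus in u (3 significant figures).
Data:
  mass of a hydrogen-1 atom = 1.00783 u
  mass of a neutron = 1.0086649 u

The nucleus contains 14 protons and 30 − 14 = 16 neutrons.
Mass of separated nucleons = 14(1.00783) + 16(1.0086649) = 14.10962 + 16.1386384 = 30.2482584 u
The mass defect is 30.2482584 − 29.97278 = 0.2754784 u.

0.275 u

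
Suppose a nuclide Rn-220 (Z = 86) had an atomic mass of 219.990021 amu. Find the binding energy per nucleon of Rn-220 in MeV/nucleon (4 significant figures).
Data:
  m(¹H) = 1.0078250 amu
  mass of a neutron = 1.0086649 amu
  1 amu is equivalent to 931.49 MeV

Σm = 86·m(¹H) + 134·m_n = 86.6729500 + 135.1610966 = 221.8340466 amu
Mass defect Δm = 221.8340466 − 219.990021 = 1.8440256 amu
E_B = 1.8440256 × 931.49 = 1717.69 MeV
BE/A = 1717.69 MeV / 220 = 7.808 MeV/nucleon

7.808 MeV/nucleon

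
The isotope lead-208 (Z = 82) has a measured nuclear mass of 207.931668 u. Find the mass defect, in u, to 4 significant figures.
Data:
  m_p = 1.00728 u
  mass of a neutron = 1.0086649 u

1.757 u

The nucleus contains 82 protons and 208 − 82 = 126 neutrons.
Total constituent mass: 82 × 1.00728 + 126 × 1.0086649 = 209.6887374 u
The mass defect is 209.6887374 − 207.931668 = 1.7570694 u.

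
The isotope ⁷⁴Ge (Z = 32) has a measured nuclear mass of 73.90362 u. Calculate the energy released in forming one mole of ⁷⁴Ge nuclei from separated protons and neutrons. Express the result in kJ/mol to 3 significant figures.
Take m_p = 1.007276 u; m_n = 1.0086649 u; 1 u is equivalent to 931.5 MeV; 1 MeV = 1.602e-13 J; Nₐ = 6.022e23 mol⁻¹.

6.23e+10 kJ/mol

Mass of separated nucleons = 32(1.007276) + 42(1.0086649) = 32.232832 + 42.3639258 = 74.5967578 u
Δm = 74.5967578 − 73.90362 = 0.6931378 u
E_B = 0.6931378 × 931.5 = 645.658 MeV
Per nucleus in joules: 645.658 MeV × 1.602e-13 J/MeV = 1.0343e-10 J
Per mole: 1.0343e-10 J × 6.022e23 mol⁻¹ = 6.2286e+13 J/mol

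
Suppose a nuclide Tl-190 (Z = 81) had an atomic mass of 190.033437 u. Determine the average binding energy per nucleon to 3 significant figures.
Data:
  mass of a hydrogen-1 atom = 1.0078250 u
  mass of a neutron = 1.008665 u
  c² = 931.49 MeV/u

With 81 protons and 109 neutrons (A = 190):
Mass of separated nucleons = 81(1.0078250) + 109(1.008665) = 81.6338250 + 109.944485 = 191.5783100 u
Mass defect Δm = 191.5783100 − 190.033437 = 1.5448730 u
E_B = 1.5448730 × 931.49 = 1439.03 MeV
Per nucleon: 1439.03 / 190 = 7.574 MeV

7.57 MeV/nucleon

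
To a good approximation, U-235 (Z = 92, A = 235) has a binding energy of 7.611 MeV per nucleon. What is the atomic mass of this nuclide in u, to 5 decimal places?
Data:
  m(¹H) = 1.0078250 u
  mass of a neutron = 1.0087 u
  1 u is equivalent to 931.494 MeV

Total binding energy = 235 × 7.611 = 1788.585 MeV
Mass defect = 1788.585 MeV / (931.494 MeV/u) = 1.9201251 u
Constituent mass = 92(1.0078250) + 143(1.0087) = 236.9640000 u
Atomic mass = 236.9640000 − 1.9201251 = 235.0438749 u ≈ 235.04387 u (to 5 decimal places)

235.04387 u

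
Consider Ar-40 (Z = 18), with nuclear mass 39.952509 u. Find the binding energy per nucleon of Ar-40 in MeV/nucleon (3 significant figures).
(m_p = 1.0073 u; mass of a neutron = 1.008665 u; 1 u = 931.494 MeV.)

Mass of separated nucleons = 18(1.0073) + 22(1.008665) = 18.1314 + 22.190630 = 40.322030 u
The mass defect is 40.322030 − 39.952509 = 0.369521 u.
Binding energy = Δm·c² = 0.369521 × 931.494 MeV/u = 344.207 MeV
Per nucleon: 344.207 / 40 = 8.605 MeV

8.61 MeV/nucleon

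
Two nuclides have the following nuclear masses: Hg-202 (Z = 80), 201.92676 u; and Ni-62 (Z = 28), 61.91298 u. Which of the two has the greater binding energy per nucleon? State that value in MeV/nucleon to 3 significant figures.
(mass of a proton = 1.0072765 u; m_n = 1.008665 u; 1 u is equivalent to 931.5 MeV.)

Ni-62; 8.79 MeV/nucleon

Hg-202: Σm = 80(1.0072765) + 122(1.008665) = 203.6392500 u; Δm = 1.7124900 u; E_B = 1595.2 MeV; E_B/A = 7.897 MeV
Ni-62: Σm = 28(1.0072765) + 34(1.008665) = 62.4983520 u; Δm = 0.5853720 u; E_B = 545.27 MeV; E_B/A = 8.7947 MeV
Ni-62 has the higher binding energy per nucleon, so it is the more tightly bound nucleus.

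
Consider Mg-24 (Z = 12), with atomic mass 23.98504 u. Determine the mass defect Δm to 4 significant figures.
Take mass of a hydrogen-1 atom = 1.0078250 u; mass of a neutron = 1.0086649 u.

The nucleus contains 12 protons and 24 − 12 = 12 neutrons.
Total constituent mass: 12 × 1.0078250 + 12 × 1.0086649 = 24.1978788 u
The mass defect is 24.1978788 − 23.98504 = 0.2128388 u.

0.2128 u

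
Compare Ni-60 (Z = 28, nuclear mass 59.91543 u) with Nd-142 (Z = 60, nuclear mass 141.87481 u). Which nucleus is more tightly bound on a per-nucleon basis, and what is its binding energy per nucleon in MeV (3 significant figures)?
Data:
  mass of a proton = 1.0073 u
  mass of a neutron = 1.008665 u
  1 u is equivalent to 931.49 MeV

Ni-60; 8.79 MeV/nucleon

Ni-60: Σm = 28(1.0073) + 32(1.008665) = 60.481680 u; Δm = 0.566250 u; E_B = 527.46 MeV; E_B/A = 8.791 MeV
Nd-142: Σm = 60(1.0073) + 82(1.008665) = 143.148530 u; Δm = 1.273720 u; E_B = 1186.46 MeV; E_B/A = 8.355 MeV
Ni-60 has the higher binding energy per nucleon, so it is the more tightly bound nucleus.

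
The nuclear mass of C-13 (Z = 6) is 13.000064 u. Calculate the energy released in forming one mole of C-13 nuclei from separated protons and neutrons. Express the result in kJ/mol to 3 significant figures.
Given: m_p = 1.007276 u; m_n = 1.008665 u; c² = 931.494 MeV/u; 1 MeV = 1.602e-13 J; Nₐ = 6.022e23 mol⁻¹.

Mass of separated nucleons = 6(1.007276) + 7(1.008665) = 6.043656 + 7.060655 = 13.104311 u
Δm = 13.104311 − 13.000064 = 0.104247 u
Binding energy = Δm·c² = 0.104247 × 931.494 MeV/u = 97.1055 MeV
Per nucleus in joules: 97.1055 MeV × 1.602e-13 J/MeV = 1.5556e-11 J
Per mole: 1.5556e-11 J × 6.022e23 mol⁻¹ = 9.3678e+12 J/mol

9.37e+09 kJ/mol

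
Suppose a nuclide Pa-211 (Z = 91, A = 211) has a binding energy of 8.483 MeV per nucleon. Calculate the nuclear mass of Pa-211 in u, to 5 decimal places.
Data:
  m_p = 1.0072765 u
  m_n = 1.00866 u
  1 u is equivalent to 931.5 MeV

210.77982 u

Total binding energy = 211 × 8.483 = 1789.913 MeV
Mass defect = 1789.913 MeV / (931.5 MeV/u) = 1.9215384 u
Constituent mass = 91(1.0072765) + 120(1.00866) = 212.7013615 u
Nuclear mass = 212.7013615 − 1.9215384 = 210.7798231 u ≈ 210.77982 u (to 5 decimal places)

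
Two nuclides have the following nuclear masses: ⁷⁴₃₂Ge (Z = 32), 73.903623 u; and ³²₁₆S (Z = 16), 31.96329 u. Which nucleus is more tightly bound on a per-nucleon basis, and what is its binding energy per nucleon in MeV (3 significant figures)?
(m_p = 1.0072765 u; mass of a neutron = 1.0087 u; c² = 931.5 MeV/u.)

⁷⁴₃₂Ge: Σm = 32(1.0072765) + 42(1.0087) = 74.5982480 u; Δm = 0.6946250 u; E_B = 647.04 MeV; E_B/A = 8.744 MeV
³²₁₆S: Σm = 16(1.0072765) + 16(1.0087) = 32.2556240 u; Δm = 0.2923340 u; E_B = 272.31 MeV; E_B/A = 8.510 MeV
⁷⁴₃₂Ge has the higher binding energy per nucleon, so it is the more tightly bound nucleus.

⁷⁴₃₂Ge; 8.74 MeV/nucleon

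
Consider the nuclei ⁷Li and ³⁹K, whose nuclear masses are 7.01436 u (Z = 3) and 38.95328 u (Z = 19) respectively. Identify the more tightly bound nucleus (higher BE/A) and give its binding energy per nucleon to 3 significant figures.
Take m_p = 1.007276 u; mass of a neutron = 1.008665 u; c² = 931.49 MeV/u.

⁷Li: Σm = 3(1.007276) + 4(1.008665) = 7.056488 u; Δm = 0.042128 u; E_B = 39.242 MeV; E_B/A = 5.606 MeV
³⁹K: Σm = 19(1.007276) + 20(1.008665) = 39.311544 u; Δm = 0.358264 u; E_B = 333.72 MeV; E_B/A = 8.557 MeV
³⁹K has the higher binding energy per nucleon, so it is the more tightly bound nucleus.

³⁹K; 8.56 MeV/nucleon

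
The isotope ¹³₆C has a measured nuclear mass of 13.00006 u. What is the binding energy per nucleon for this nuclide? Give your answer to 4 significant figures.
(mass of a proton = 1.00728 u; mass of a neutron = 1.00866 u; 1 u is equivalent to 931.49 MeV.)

7.469 MeV/nucleon

Z = 6, so N = A − Z = 13 − 6 = 7.
Mass of separated nucleons = 6(1.00728) + 7(1.00866) = 6.04368 + 7.06062 = 13.10430 u
Δm = 13.10430 − 13.00006 = 0.10424 u
Binding energy = Δm·c² = 0.10424 × 931.49 MeV/u = 97.0985 MeV
Per nucleon: 97.0985 / 13 = 7.469 MeV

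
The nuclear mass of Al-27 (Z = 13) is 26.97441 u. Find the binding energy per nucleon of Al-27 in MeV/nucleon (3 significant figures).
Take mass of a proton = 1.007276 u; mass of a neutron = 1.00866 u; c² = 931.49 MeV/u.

Z = 13, so N = A − Z = 27 − 13 = 14.
Total constituent mass: 13 × 1.007276 + 14 × 1.00866 = 27.215828 u
Δm = 27.215828 − 26.97441 = 0.241418 u
Binding energy = Δm·c² = 0.241418 × 931.49 MeV/u = 224.878 MeV
Per nucleon: 224.878 / 27 = 8.329 MeV

8.33 MeV/nucleon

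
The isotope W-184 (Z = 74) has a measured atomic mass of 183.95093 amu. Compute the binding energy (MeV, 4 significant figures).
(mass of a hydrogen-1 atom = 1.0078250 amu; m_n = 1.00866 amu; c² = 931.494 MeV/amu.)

The nucleus contains 74 protons and 184 − 74 = 110 neutrons.
Σm = 74·m(¹H) + 110·m_n = 74.5790500 + 110.95260 = 185.5316500 amu
Δm = 185.5316500 − 183.95093 = 1.5807200 amu
Binding energy = Δm·c² = 1.5807200 × 931.494 MeV/amu = 1472.43 MeV

1472 MeV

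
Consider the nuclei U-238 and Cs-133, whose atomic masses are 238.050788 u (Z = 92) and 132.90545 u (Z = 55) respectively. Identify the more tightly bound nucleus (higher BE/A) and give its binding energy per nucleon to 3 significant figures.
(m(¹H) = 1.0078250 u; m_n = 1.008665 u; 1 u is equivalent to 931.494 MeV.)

Cs-133; 8.41 MeV/nucleon

U-238: Σm = 92(1.0078250) + 146(1.008665) = 239.9849900 u; Δm = 1.9342020 u; E_B = 1801.7 MeV; E_B/A = 7.570 MeV
Cs-133: Σm = 55(1.0078250) + 78(1.008665) = 134.1062450 u; Δm = 1.2007950 u; E_B = 1118.5 MeV; E_B/A = 8.410 MeV
Cs-133 has the higher binding energy per nucleon, so it is the more tightly bound nucleus.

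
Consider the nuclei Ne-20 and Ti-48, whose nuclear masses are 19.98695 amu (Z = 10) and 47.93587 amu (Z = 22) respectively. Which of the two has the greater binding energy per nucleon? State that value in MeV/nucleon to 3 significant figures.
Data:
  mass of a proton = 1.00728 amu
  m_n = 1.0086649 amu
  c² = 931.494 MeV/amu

Ne-20: Σm = 10(1.00728) + 10(1.0086649) = 20.1594490 amu; Δm = 0.1724990 amu; E_B = 160.68 MeV; E_B/A = 8.034 MeV
Ti-48: Σm = 22(1.00728) + 26(1.0086649) = 48.3854474 amu; Δm = 0.4495774 amu; E_B = 418.78 MeV; E_B/A = 8.7246 MeV
Ti-48 has the higher binding energy per nucleon, so it is the more tightly bound nucleus.

Ti-48; 8.72 MeV/nucleon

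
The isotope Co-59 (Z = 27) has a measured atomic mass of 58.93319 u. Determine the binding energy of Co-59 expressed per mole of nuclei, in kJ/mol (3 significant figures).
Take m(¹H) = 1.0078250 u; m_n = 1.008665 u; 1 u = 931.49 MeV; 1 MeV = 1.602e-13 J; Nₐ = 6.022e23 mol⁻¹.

Σm = 27·m(¹H) + 32·m_n = 27.2112750 + 32.277280 = 59.4885550 u
Δm = 59.4885550 − 58.93319 = 0.5553650 u
Converting to energy: 0.5553650 u × 931.49 MeV/u = 517.317 MeV
Per nucleus in joules: 517.317 MeV × 1.602e-13 J/MeV = 8.2874e-11 J
Per mole: 8.2874e-11 J × 6.022e23 mol⁻¹ = 4.9907e+13 J/mol

4.99e+10 kJ/mol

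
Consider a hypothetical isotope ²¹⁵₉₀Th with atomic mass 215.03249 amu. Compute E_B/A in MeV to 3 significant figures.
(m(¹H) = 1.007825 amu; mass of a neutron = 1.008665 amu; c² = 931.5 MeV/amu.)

Total constituent mass: 90 × 1.007825 + 125 × 1.008665 = 216.787375 amu
Δm = 216.787375 − 215.03249 = 1.754885 amu
Converting to energy: 1.754885 amu × 931.5 MeV/amu = 1634.68 MeV
BE/A = 1634.68 MeV / 215 = 7.603 MeV/nucleon

7.60 MeV/nucleon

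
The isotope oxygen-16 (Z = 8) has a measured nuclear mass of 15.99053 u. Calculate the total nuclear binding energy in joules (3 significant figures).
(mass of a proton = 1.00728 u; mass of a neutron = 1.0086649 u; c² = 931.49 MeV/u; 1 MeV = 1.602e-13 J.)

With 8 protons and 8 neutrons (A = 16):
Σm = 8·m_p + 8·m_n = 8.05824 + 8.0693192 = 16.1275592 u
Δm = 16.1275592 − 15.99053 = 0.1370292 u
Binding energy = Δm·c² = 0.1370292 × 931.49 MeV/u = 127.641 MeV
In joules: 127.641 MeV × 1.602e-13 J/MeV = 2.0448e-11 J

2.04e-11 J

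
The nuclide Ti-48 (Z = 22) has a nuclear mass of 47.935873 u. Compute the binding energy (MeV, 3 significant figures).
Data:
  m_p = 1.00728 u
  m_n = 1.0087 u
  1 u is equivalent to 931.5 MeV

420 MeV

Mass of separated nucleons = 22(1.00728) + 26(1.0087) = 22.16016 + 26.2262 = 48.38636 u
The mass defect is 48.38636 − 47.935873 = 0.450487 u.
E_B = 0.450487 × 931.5 = 419.629 MeV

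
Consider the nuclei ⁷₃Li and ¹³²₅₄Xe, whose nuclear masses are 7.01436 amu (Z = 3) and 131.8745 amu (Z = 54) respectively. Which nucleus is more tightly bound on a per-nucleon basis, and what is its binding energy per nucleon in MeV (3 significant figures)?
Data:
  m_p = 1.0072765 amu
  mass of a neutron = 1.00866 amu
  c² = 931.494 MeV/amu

⁷₃Li: Σm = 3(1.0072765) + 4(1.00866) = 7.0564695 amu; Δm = 0.0421095 amu; E_B = 39.225 MeV; E_B/A = 5.604 MeV
¹³²₅₄Xe: Σm = 54(1.0072765) + 78(1.00866) = 133.0684110 amu; Δm = 1.1939110 amu; E_B = 1112.1 MeV; E_B/A = 8.425 MeV
¹³²₅₄Xe has the higher binding energy per nucleon, so it is the more tightly bound nucleus.

¹³²₅₄Xe; 8.43 MeV/nucleon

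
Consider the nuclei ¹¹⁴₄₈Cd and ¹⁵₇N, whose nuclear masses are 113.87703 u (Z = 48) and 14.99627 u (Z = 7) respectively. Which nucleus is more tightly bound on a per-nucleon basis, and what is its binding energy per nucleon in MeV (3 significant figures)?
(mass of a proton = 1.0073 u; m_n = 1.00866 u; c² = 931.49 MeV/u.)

¹¹⁴₄₈Cd; 8.54 MeV/nucleon

¹¹⁴₄₈Cd: Σm = 48(1.0073) + 66(1.00866) = 114.92196 u; Δm = 1.04493 u; E_B = 973.34 MeV; E_B/A = 8.538 MeV
¹⁵₇N: Σm = 7(1.0073) + 8(1.00866) = 15.12038 u; Δm = 0.12411 u; E_B = 115.61 MeV; E_B/A = 7.707 MeV
¹¹⁴₄₈Cd has the higher binding energy per nucleon, so it is the more tightly bound nucleus.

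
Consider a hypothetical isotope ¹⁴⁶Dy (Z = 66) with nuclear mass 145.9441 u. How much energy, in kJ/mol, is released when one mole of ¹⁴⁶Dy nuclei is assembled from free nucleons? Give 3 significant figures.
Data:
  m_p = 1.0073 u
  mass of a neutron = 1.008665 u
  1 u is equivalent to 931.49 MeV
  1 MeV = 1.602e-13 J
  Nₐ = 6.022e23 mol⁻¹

1.11e+11 kJ/mol

Σm = 66·m_p + 80·m_n = 66.4818 + 80.693200 = 147.175000 u
Δm = 147.175000 − 145.9441 = 1.230900 u
E_B = 1.230900 × 931.49 = 1146.57 MeV
Per nucleus in joules: 1146.57 MeV × 1.602e-13 J/MeV = 1.8368e-10 J
Per mole: 1.8368e-10 J × 6.022e23 mol⁻¹ = 1.1061e+14 J/mol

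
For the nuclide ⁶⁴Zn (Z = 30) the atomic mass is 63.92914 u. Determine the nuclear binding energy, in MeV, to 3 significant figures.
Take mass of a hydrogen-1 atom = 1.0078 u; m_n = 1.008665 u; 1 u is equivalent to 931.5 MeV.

The nucleus contains 30 protons and 64 − 30 = 34 neutrons.
Total constituent mass: 30 × 1.0078 + 34 × 1.008665 = 64.528610 u
Δm = 64.528610 − 63.92914 = 0.599470 u
Converting to energy: 0.599470 u × 931.5 MeV/u = 558.406 MeV

558 MeV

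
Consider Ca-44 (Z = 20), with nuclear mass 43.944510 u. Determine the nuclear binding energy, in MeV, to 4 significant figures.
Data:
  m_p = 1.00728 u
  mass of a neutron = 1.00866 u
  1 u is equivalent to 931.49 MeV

The nucleus contains 20 protons and 44 − 20 = 24 neutrons.
Total constituent mass: 20 × 1.00728 + 24 × 1.00866 = 44.35344 u
Mass defect Δm = 44.35344 − 43.944510 = 0.408930 u
Binding energy = Δm·c² = 0.408930 × 931.49 MeV/u = 380.914 MeV

380.9 MeV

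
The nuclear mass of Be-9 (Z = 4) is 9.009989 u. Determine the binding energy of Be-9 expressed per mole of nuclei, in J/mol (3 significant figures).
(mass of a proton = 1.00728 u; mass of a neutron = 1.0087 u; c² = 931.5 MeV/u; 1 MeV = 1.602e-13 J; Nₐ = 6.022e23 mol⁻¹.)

5.63e+12 J/mol

Z = 4, so N = A − Z = 9 − 4 = 5.
Total constituent mass: 4 × 1.00728 + 5 × 1.0087 = 9.07262 u
The mass defect is 9.07262 − 9.009989 = 0.062631 u.
Binding energy = Δm·c² = 0.062631 × 931.5 MeV/u = 58.3408 MeV
Per nucleus in joules: 58.3408 MeV × 1.602e-13 J/MeV = 9.3462e-12 J
Per mole: 9.3462e-12 J × 6.022e23 mol⁻¹ = 5.6283e+12 J/mol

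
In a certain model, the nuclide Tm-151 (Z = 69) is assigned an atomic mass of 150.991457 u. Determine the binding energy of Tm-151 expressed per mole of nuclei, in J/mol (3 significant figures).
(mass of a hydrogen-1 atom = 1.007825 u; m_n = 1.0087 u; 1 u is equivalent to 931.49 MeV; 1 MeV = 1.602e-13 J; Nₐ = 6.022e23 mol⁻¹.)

With 69 protons and 82 neutrons (A = 151):
Mass of separated nucleons = 69(1.007825) + 82(1.0087) = 69.539925 + 82.7134 = 152.253325 u
Mass defect Δm = 152.253325 − 150.991457 = 1.261868 u
Binding energy = Δm·c² = 1.261868 × 931.49 MeV/u = 1175.42 MeV
Per nucleus in joules: 1175.42 MeV × 1.602e-13 J/MeV = 1.8830e-10 J
Per mole: 1.8830e-10 J × 6.022e23 mol⁻¹ = 1.1339e+14 J/mol

1.13e+14 J/mol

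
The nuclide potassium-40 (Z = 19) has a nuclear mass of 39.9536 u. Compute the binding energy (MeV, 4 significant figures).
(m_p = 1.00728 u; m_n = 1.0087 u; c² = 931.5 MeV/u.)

342.3 MeV

Mass of separated nucleons = 19(1.00728) + 21(1.0087) = 19.13832 + 21.1827 = 40.32102 u
Δm = 40.32102 − 39.9536 = 0.36742 u
Converting to energy: 0.36742 u × 931.5 MeV/u = 342.252 MeV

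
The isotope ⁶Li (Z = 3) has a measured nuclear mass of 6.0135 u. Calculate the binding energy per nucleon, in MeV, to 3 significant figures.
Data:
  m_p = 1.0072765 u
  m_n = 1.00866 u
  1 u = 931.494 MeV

5.33 MeV/nucleon

Σm = 3·m_p + 3·m_n = 3.0218295 + 3.02598 = 6.0478095 u
Mass defect Δm = 6.0478095 − 6.0135 = 0.0343095 u
Binding energy = Δm·c² = 0.0343095 × 931.494 MeV/u = 31.9591 MeV
Dividing by A = 6 gives 5.327 MeV per nucleon.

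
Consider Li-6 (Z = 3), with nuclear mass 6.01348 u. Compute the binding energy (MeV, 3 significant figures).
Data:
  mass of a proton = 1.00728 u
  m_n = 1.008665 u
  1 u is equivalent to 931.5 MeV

32.0 MeV

Z = 3, so N = A − Z = 6 − 3 = 3.
Mass of separated nucleons = 3(1.00728) + 3(1.008665) = 3.02184 + 3.025995 = 6.047835 u
Δm = 6.047835 − 6.01348 = 0.034355 u
Converting to energy: 0.034355 u × 931.5 MeV/u = 32.0017 MeV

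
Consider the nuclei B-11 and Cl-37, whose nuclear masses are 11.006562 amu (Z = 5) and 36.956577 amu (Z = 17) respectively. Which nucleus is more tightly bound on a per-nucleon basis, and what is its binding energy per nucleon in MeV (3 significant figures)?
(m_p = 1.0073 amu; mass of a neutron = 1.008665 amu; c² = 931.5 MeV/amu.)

Cl-37; 8.58 MeV/nucleon

B-11: Σm = 5(1.0073) + 6(1.008665) = 11.088490 amu; Δm = 0.081928 amu; E_B = 76.316 MeV; E_B/A = 6.938 MeV
Cl-37: Σm = 17(1.0073) + 20(1.008665) = 37.297400 amu; Δm = 0.340823 amu; E_B = 317.477 MeV; E_B/A = 8.580 MeV
Cl-37 has the higher binding energy per nucleon, so it is the more tightly bound nucleus.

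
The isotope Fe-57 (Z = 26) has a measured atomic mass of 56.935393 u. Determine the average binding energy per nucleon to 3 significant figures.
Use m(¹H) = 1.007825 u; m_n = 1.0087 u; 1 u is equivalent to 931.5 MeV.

With 26 protons and 31 neutrons (A = 57):
Σm = 26·m(¹H) + 31·m_n = 26.203450 + 31.2697 = 57.473150 u
Δm = 57.473150 − 56.935393 = 0.537757 u
E_B = 0.537757 × 931.5 = 500.921 MeV
Per nucleon: 500.921 / 57 = 8.788 MeV

8.79 MeV/nucleon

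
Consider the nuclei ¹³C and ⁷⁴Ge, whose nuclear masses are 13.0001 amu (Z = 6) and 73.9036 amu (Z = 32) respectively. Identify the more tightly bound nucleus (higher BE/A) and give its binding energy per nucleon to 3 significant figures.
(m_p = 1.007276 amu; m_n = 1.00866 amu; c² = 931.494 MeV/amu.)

¹³C: Σm = 6(1.007276) + 7(1.00866) = 13.104276 amu; Δm = 0.104176 amu; E_B = 97.0393 MeV; E_B/A = 7.4646 MeV
⁷⁴Ge: Σm = 32(1.007276) + 42(1.00866) = 74.596552 amu; Δm = 0.692952 amu; E_B = 645.48 MeV; E_B/A = 8.723 MeV
⁷⁴Ge has the higher binding energy per nucleon, so it is the more tightly bound nucleus.

⁷⁴Ge; 8.72 MeV/nucleon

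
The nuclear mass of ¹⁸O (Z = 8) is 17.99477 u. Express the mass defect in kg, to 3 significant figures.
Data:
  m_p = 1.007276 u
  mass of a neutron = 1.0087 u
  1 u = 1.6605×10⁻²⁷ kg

2.50e-28 kg

The nucleus contains 8 protons and 18 − 8 = 10 neutrons.
Σm = 8·m_p + 10·m_n = 8.058208 + 10.0870 = 18.145208 u
Mass defect Δm = 18.145208 − 17.99477 = 0.150438 u
In SI units: 0.150438 u × 1.6605×10⁻²⁷ kg/u = 2.4980e-28 kg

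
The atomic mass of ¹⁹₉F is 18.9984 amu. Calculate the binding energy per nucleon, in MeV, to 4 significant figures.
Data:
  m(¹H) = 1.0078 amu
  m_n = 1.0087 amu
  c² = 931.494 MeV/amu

Total constituent mass: 9 × 1.0078 + 10 × 1.0087 = 19.1572 amu
Δm = 19.1572 − 18.9984 = 0.1588 amu
Binding energy = Δm·c² = 0.1588 × 931.494 MeV/amu = 147.921 MeV
BE/A = 147.921 MeV / 19 = 7.785 MeV/nucleon

7.785 MeV/nucleon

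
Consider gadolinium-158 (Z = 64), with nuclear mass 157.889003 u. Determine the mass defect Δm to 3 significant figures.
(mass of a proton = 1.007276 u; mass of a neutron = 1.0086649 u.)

1.39 u

Z = 64, so N = A − Z = 158 − 64 = 94.
Total constituent mass: 64 × 1.007276 + 94 × 1.0086649 = 159.2801646 u
Δm = 159.2801646 − 157.889003 = 1.3911616 u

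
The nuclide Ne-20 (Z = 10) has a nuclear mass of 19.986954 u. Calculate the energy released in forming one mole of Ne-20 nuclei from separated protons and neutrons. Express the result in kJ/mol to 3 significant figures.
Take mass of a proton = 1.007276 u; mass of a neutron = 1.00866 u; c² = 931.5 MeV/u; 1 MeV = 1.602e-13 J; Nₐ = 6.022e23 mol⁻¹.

Z = 10, so N = A − Z = 20 − 10 = 10.
Σm = 10·m_p + 10·m_n = 10.072760 + 10.08660 = 20.159360 u
Δm = 20.159360 − 19.986954 = 0.172406 u
Binding energy = Δm·c² = 0.172406 × 931.5 MeV/u = 160.596 MeV
Per nucleus in joules: 160.596 MeV × 1.602e-13 J/MeV = 2.5727e-11 J
Per mole: 2.5727e-11 J × 6.022e23 mol⁻¹ = 1.5493e+13 J/mol

1.55e+10 kJ/mol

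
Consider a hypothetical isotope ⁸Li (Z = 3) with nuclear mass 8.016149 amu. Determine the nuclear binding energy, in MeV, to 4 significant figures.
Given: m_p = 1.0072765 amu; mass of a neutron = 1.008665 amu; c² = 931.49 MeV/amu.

45.65 MeV

The nucleus contains 3 protons and 8 − 3 = 5 neutrons.
Σm = 3·m_p + 5·m_n = 3.0218295 + 5.043325 = 8.0651545 amu
Mass defect Δm = 8.0651545 − 8.016149 = 0.0490055 amu
Converting to energy: 0.0490055 amu × 931.49 MeV/amu = 45.6481 MeV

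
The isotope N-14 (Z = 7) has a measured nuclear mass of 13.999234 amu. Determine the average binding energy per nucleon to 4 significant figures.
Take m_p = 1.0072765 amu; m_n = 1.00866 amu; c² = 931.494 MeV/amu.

Total constituent mass: 7 × 1.0072765 + 7 × 1.00866 = 14.1115555 amu
The mass defect is 14.1115555 − 13.999234 = 0.1123215 amu.
Converting to energy: 0.1123215 amu × 931.494 MeV/amu = 104.627 MeV
Dividing by A = 14 gives 7.473 MeV per nucleon.

7.473 MeV/nucleon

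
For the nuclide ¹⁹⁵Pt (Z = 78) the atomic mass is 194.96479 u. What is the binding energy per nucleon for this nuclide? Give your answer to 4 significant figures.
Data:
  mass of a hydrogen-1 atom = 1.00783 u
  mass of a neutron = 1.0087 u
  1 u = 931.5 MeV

Total constituent mass: 78 × 1.00783 + 117 × 1.0087 = 196.62864 u
Mass defect Δm = 196.62864 − 194.96479 = 1.66385 u
E_B = 1.66385 × 931.5 = 1549.88 MeV
Per nucleon: 1549.88 / 195 = 7.948 MeV

7.948 MeV/nucleon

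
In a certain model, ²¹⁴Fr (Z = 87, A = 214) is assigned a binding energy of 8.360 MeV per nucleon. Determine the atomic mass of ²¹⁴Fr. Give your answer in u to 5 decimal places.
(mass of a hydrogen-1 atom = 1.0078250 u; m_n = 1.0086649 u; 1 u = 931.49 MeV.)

Total binding energy = 214 × 8.360 = 1789.040 MeV
Mass defect = 1789.040 MeV / (931.49 MeV/u) = 1.9206218 u
Constituent mass = 87(1.0078250) + 127(1.0086649) = 215.7812173 u
Atomic mass = 215.7812173 − 1.9206218 = 213.8605955 u ≈ 213.86060 u (to 5 decimal places)

213.86060 u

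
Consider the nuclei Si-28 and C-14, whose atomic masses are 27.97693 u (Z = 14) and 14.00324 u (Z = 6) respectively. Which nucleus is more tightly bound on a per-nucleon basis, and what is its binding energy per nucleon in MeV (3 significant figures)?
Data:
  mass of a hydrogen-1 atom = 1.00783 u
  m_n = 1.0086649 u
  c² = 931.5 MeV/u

Si-28; 8.45 MeV/nucleon

Si-28: Σm = 14(1.00783) + 14(1.0086649) = 28.2309286 u; Δm = 0.2539986 u; E_B = 236.60 MeV; E_B/A = 8.450 MeV
C-14: Σm = 6(1.00783) + 8(1.0086649) = 14.1162992 u; Δm = 0.1130592 u; E_B = 105.31 MeV; E_B/A = 7.522 MeV
Si-28 has the higher binding energy per nucleon, so it is the more tightly bound nucleus.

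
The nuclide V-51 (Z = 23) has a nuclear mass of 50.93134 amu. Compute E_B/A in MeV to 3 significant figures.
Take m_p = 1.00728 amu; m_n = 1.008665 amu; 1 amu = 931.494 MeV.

Total constituent mass: 23 × 1.00728 + 28 × 1.008665 = 51.410060 amu
The mass defect is 51.410060 − 50.93134 = 0.478720 amu.
Binding energy = Δm·c² = 0.478720 × 931.494 MeV/amu = 445.925 MeV
Dividing by A = 51 gives 8.744 MeV per nucleon.

8.74 MeV/nucleon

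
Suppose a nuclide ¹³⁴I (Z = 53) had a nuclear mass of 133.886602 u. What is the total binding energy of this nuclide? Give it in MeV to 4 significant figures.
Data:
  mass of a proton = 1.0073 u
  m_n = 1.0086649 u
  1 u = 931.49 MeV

1120 MeV

Σm = 53·m_p + 81·m_n = 53.3869 + 81.7018569 = 135.0887569 u
The mass defect is 135.0887569 − 133.886602 = 1.2021549 u.
Converting to energy: 1.2021549 u × 931.49 MeV/u = 1119.80 MeV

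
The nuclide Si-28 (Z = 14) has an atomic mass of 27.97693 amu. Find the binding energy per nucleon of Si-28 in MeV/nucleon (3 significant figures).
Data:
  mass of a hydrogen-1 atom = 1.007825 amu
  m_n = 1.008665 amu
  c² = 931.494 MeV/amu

8.45 MeV/nucleon

Z = 14, so N = A − Z = 28 − 14 = 14.
Total constituent mass: 14 × 1.007825 + 14 × 1.008665 = 28.230860 amu
Δm = 28.230860 − 27.97693 = 0.253930 amu
Binding energy = Δm·c² = 0.253930 × 931.494 MeV/amu = 236.534 MeV
Dividing by A = 28 gives 8.448 MeV per nucleon.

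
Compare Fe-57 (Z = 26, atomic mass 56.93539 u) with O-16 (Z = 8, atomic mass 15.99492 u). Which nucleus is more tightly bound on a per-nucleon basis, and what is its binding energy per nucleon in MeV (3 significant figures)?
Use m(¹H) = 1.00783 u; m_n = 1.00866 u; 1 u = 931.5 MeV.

Fe-57; 8.77 MeV/nucleon

Fe-57: Σm = 26(1.00783) + 31(1.00866) = 57.47204 u; Δm = 0.53665 u; E_B = 499.89 MeV; E_B/A = 8.770 MeV
O-16: Σm = 8(1.00783) + 8(1.00866) = 16.13192 u; Δm = 0.13700 u; E_B = 127.62 MeV; E_B/A = 7.976 MeV
Fe-57 has the higher binding energy per nucleon, so it is the more tightly bound nucleus.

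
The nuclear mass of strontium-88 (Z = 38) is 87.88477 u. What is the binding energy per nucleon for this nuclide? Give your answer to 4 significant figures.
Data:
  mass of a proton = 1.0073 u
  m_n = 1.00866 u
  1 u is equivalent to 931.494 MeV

8.739 MeV/nucleon

Z = 38, so N = A − Z = 88 − 38 = 50.
Total constituent mass: 38 × 1.0073 + 50 × 1.00866 = 88.71040 u
Mass defect Δm = 88.71040 − 87.88477 = 0.82563 u
E_B = 0.82563 × 931.494 = 769.069 MeV
Dividing by A = 88 gives 8.739 MeV per nucleon.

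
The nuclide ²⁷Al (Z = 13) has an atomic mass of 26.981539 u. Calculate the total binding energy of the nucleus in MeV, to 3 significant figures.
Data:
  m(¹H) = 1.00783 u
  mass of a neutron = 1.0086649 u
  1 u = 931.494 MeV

225 MeV

Z = 13, so N = A − Z = 27 − 13 = 14.
Σm = 13·m(¹H) + 14·m_n = 13.10179 + 14.1213086 = 27.2230986 u
The mass defect is 27.2230986 − 26.981539 = 0.2415596 u.
Binding energy = Δm·c² = 0.2415596 × 931.494 MeV/u = 225.011 MeV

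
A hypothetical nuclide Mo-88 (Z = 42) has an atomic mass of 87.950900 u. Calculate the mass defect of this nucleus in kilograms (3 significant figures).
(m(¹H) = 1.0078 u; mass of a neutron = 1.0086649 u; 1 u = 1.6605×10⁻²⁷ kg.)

Z = 42, so N = A − Z = 88 − 42 = 46.
Σm = 42·m(¹H) + 46·m_n = 42.3276 + 46.3985854 = 88.7261854 u
Mass defect Δm = 88.7261854 − 87.950900 = 0.7752854 u
In SI units: 0.7752854 u × 1.6605×10⁻²⁷ kg/u = 1.2874e-27 kg

1.29e-27 kg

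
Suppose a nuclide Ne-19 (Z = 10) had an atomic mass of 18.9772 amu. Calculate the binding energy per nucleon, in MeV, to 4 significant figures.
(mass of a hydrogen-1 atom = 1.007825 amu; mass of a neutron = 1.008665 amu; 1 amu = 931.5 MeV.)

Total constituent mass: 10 × 1.007825 + 9 × 1.008665 = 19.156235 amu
Δm = 19.156235 − 18.9772 = 0.179035 amu
E_B = 0.179035 × 931.5 = 166.771 MeV
Per nucleon: 166.771 / 19 = 8.777 MeV

8.777 MeV/nucleon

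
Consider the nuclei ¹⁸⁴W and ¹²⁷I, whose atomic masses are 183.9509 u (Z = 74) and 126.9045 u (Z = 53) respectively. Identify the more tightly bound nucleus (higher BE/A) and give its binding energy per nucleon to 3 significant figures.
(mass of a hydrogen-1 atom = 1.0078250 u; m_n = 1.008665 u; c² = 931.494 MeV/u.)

¹⁸⁴W: Σm = 74(1.0078250) + 110(1.008665) = 185.5322000 u; Δm = 1.5813000 u; E_B = 1473.0 MeV; E_B/A = 8.005 MeV
¹²⁷I: Σm = 53(1.0078250) + 74(1.008665) = 128.0559350 u; Δm = 1.1514350 u; E_B = 1072.55 MeV; E_B/A = 8.445 MeV
¹²⁷I has the higher binding energy per nucleon, so it is the more tightly bound nucleus.

¹²⁷I; 8.45 MeV/nucleon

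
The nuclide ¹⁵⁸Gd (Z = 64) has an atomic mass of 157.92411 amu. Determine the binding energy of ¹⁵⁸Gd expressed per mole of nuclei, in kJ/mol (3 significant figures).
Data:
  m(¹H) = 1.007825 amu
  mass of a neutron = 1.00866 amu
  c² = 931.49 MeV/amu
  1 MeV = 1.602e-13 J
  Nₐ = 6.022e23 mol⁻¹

1.25e+11 kJ/mol

Z = 64, so N = A − Z = 158 − 64 = 94.
Total constituent mass: 64 × 1.007825 + 94 × 1.00866 = 159.314840 amu
Mass defect Δm = 159.314840 − 157.92411 = 1.390730 amu
Converting to energy: 1.390730 amu × 931.49 MeV/amu = 1295.45 MeV
Per nucleus in joules: 1295.45 MeV × 1.602e-13 J/MeV = 2.0753e-10 J
Per mole: 2.0753e-10 J × 6.022e23 mol⁻¹ = 1.2497e+14 J/mol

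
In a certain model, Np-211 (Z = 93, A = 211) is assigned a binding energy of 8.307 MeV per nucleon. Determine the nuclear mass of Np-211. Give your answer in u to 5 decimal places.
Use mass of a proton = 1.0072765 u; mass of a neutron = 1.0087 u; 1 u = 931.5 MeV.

Total binding energy = 211 × 8.307 = 1752.777 MeV
Mass defect = 1752.777 MeV / (931.5 MeV/u) = 1.8816715 u
Constituent mass = 93(1.0072765) + 118(1.0087) = 212.7033145 u
Nuclear mass = 212.7033145 − 1.8816715 = 210.8216430 u ≈ 210.82164 u (to 5 decimal places)

210.82164 u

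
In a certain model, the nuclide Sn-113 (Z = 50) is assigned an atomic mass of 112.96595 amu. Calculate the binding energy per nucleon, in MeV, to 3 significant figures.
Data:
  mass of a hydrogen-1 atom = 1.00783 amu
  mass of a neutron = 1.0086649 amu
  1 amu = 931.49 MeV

Mass of separated nucleons = 50(1.00783) + 63(1.0086649) = 50.39150 + 63.5458887 = 113.9373887 amu
The mass defect is 113.9373887 − 112.96595 = 0.9714387 amu.
Converting to energy: 0.9714387 amu × 931.49 MeV/amu = 904.885 MeV
Dividing by A = 113 gives 8.008 MeV per nucleon.

8.01 MeV/nucleon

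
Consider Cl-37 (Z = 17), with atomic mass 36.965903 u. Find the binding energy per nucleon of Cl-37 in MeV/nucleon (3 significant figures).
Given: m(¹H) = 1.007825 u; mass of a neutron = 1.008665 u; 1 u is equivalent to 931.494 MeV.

Z = 17, so N = A − Z = 37 − 17 = 20.
Σm = 17·m(¹H) + 20·m_n = 17.133025 + 20.173300 = 37.306325 u
The mass defect is 37.306325 − 36.965903 = 0.340422 u.
Converting to energy: 0.340422 u × 931.494 MeV/u = 317.101 MeV
Per nucleon: 317.101 / 37 = 8.570 MeV

8.57 MeV/nucleon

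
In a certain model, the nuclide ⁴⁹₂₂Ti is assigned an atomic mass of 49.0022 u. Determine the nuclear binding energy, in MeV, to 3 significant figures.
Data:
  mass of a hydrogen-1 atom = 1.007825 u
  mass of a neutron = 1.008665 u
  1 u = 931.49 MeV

376 MeV

Total constituent mass: 22 × 1.007825 + 27 × 1.008665 = 49.406105 u
Δm = 49.406105 − 49.0022 = 0.403905 u
Binding energy = Δm·c² = 0.403905 × 931.49 MeV/u = 376.233 MeV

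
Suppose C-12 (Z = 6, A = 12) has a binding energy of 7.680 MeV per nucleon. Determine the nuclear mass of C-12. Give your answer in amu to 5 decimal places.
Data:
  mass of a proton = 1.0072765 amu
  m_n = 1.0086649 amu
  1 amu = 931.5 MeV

Total binding energy = 12 × 7.680 = 92.160 MeV
Mass defect = 92.160 MeV / (931.5 MeV/amu) = 0.0989372 amu
Constituent mass = 6(1.0072765) + 6(1.0086649) = 12.0956484 amu
Nuclear mass = 12.0956484 − 0.0989372 = 11.9967112 amu ≈ 11.99671 amu (to 5 decimal places)

11.99671 amu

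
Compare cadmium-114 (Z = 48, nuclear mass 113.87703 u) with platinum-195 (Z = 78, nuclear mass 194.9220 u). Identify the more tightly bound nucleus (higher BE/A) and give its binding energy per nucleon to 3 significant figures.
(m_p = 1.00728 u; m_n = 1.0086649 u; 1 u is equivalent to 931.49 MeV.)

cadmium-114; 8.53 MeV/nucleon

cadmium-114: Σm = 48(1.00728) + 66(1.0086649) = 114.9213234 u; Δm = 1.0442934 u; E_B = 972.75 MeV; E_B/A = 8.533 MeV
platinum-195: Σm = 78(1.00728) + 117(1.0086649) = 196.5816333 u; Δm = 1.6596333 u; E_B = 1545.9 MeV; E_B/A = 7.928 MeV
cadmium-114 has the higher binding energy per nucleon, so it is the more tightly bound nucleus.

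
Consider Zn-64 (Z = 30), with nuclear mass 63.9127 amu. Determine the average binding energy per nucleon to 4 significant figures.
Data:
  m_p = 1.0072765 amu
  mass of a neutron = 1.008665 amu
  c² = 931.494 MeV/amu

8.736 MeV/nucleon

Z = 30, so N = A − Z = 64 − 30 = 34.
Σm = 30·m_p + 34·m_n = 30.2182950 + 34.294610 = 64.5129050 amu
Δm = 64.5129050 − 63.9127 = 0.6002050 amu
Converting to energy: 0.6002050 amu × 931.494 MeV/amu = 559.087 MeV
Per nucleon: 559.087 / 64 = 8.736 MeV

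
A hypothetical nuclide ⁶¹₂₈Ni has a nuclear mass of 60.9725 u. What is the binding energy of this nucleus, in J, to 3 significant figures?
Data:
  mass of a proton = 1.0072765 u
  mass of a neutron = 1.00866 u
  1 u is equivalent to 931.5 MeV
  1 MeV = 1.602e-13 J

Σm = 28·m_p + 33·m_n = 28.2037420 + 33.28578 = 61.4895220 u
Δm = 61.4895220 − 60.9725 = 0.5170220 u
Converting to energy: 0.5170220 u × 931.5 MeV/u = 481.606 MeV
In joules: 481.606 MeV × 1.602e-13 J/MeV = 7.7153e-11 J

7.72e-11 J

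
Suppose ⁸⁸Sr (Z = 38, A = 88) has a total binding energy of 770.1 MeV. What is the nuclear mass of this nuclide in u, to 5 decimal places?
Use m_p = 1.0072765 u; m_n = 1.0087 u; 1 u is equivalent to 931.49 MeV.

87.88477 u

Mass defect = 770.1 MeV / (931.49 MeV/u) = 0.8267400 u
Constituent mass = 38(1.0072765) + 50(1.0087) = 88.7115070 u
Nuclear mass = 88.7115070 − 0.8267400 = 87.8847670 u ≈ 87.88477 u (to 5 decimal places)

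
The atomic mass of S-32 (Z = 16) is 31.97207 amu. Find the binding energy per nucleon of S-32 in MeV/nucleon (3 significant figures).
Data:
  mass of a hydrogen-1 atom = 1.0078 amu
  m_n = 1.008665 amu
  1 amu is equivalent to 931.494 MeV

8.48 MeV/nucleon

With 16 protons and 16 neutrons (A = 32):
Mass of separated nucleons = 16(1.0078) + 16(1.008665) = 16.1248 + 16.138640 = 32.263440 amu
Mass defect Δm = 32.263440 − 31.97207 = 0.291370 amu
Converting to energy: 0.291370 amu × 931.494 MeV/amu = 271.409 MeV
Per nucleon: 271.409 / 32 = 8.482 MeV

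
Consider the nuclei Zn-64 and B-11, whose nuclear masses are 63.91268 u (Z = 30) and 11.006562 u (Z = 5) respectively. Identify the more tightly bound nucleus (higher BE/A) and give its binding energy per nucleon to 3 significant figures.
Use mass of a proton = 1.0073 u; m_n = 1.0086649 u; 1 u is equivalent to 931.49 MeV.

Zn-64; 8.75 MeV/nucleon

Zn-64: Σm = 30(1.0073) + 34(1.0086649) = 64.5136066 u; Δm = 0.6009266 u; E_B = 559.76 MeV; E_B/A = 8.746 MeV
B-11: Σm = 5(1.0073) + 6(1.0086649) = 11.0884894 u; Δm = 0.0819274 u; E_B = 76.315 MeV; E_B/A = 6.938 MeV
Zn-64 has the higher binding energy per nucleon, so it is the more tightly bound nucleus.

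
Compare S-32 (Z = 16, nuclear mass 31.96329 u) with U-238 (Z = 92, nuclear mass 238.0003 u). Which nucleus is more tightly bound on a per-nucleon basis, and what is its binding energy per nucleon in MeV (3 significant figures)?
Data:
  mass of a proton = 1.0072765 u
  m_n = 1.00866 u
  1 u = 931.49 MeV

S-32; 8.49 MeV/nucleon

S-32: Σm = 16(1.0072765) + 16(1.00866) = 32.2549840 u; Δm = 0.2916940 u; E_B = 271.71 MeV; E_B/A = 8.491 MeV
U-238: Σm = 92(1.0072765) + 146(1.00866) = 239.9337980 u; Δm = 1.9334980 u; E_B = 1801.0 MeV; E_B/A = 7.567 MeV
S-32 has the higher binding energy per nucleon, so it is the more tightly bound nucleus.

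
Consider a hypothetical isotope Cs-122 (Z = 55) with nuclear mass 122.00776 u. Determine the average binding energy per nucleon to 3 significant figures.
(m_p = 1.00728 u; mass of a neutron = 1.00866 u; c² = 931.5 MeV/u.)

Σm = 55·m_p + 67·m_n = 55.40040 + 67.58022 = 122.98062 u
The mass defect is 122.98062 − 122.00776 = 0.97286 u.
Binding energy = Δm·c² = 0.97286 × 931.5 MeV/u = 906.219 MeV
Per nucleon: 906.219 / 122 = 7.428 MeV

7.43 MeV/nucleon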